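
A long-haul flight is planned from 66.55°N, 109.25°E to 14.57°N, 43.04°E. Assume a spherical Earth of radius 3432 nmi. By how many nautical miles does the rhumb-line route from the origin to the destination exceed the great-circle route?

114 nmi

Great circle: cos σ = sin φ₁ sin φ₂ + cos φ₁ cos φ₂ cos Δλ,  σ = 1.1743 rad → d_gc = 4030.3 nmi
Rhumb line: Δψ = -1.3153, q = Δφ/Δψ = 0.6897, d_rh = R√(Δφ²+q²Δλ²) = 4144.5 nmi
Excess = 4144.5 − 4030.3 = 114.2 ≈ 114 nmi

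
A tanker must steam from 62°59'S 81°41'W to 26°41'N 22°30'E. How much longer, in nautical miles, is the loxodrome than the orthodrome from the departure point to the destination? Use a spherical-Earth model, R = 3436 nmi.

Great circle: cos σ = sin φ₁ sin φ₂ + cos φ₁ cos φ₂ cos Δλ,  σ = 2.0938 rad → d_gc = 7194.4 nmi
Rhumb line: Δψ = +1.9097, q = Δφ/Δψ = 0.8195, d_rh = R√(Δφ²+q²Δλ²) = 7425.0 nmi
Excess = 7425.0 − 7194.4 = 230.6 ≈ 231 nmi

231 nmi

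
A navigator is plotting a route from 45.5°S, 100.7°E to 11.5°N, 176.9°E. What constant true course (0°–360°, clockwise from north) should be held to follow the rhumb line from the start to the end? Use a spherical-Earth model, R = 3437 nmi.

50.5°

Meridional parts: M(φ₁)=-0.8938, M(φ₂)=+0.2021 → ΔM = +1.0958;  Δλ = +1.3299 rad
tan C = Δλ / ΔM = +1.2136 → C = 50.51°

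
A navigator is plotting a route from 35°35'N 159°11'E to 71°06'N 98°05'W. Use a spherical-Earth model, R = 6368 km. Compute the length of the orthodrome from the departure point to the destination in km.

6724 km

cos σ = sin φ₁ sin φ₂ + cos φ₁ cos φ₂ cos Δλ
      = sin(35.58°)sin(71.10°) + cos(35.58°)cos(71.10°)cos(102.73°) = 0.4925
σ = 60.498° → d = Rσ = 6368·1.05589 = 6724 km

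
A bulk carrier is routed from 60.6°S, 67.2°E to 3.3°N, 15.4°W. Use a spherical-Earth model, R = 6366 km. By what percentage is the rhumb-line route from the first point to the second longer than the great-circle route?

Great circle: σ = 1.5578 rad → d_gc = Rσ = 9917.1 km
Rhumb: Δφ = +1.1153, Δλ = -1.4416, Δψ = +1.3957, q = Δφ/Δψ = 0.7991 → d_rh = R√(Δφ²+q²Δλ²) = 10207.1 km
Excess = (10207.1 − 9917.1) / 9917.1 = 290.0 / 9917.1 = 2.92% ≈ 2.9%

2.9%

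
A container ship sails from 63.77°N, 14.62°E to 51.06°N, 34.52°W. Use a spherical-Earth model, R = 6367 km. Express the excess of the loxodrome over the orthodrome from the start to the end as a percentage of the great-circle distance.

2.3%

Great circle: σ = 0.4961 rad → d_gc = Rσ = 3158.7 km
Rhumb: Δφ = -0.2218, Δλ = -0.8577, Δψ = -0.4170, q = Δφ/Δψ = 0.5320 → d_rh = R√(Δφ²+q²Δλ²) = 3230.1 km
Excess = (3230.1 − 3158.7) / 3158.7 = 71.4 / 3158.7 = 2.26% ≈ 2.3%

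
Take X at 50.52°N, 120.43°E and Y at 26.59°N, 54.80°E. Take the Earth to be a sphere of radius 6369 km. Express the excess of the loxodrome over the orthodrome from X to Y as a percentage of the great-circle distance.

Great circle: σ = 0.9520 rad → d_gc = Rσ = 6063.1 km
Rhumb: Δφ = -0.4177, Δλ = -1.1455, Δψ = -0.5432, q = Δφ/Δψ = 0.7689 → d_rh = R√(Δφ²+q²Δλ²) = 6208.3 km
Excess = (6208.3 − 6063.1) / 6063.1 = 145.2 / 6063.1 = 2.39% ≈ 2.4%

2.4%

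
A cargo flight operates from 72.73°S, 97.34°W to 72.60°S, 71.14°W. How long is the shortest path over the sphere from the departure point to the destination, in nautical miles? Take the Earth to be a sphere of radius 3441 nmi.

Haversine: a = sin²(Δφ/2)+cos φ₁ cos φ₂ sin²(Δλ/2) = 0.00456;  σ = 2·atan2(√a,√(1−a))
σ = 7.746° → d = Rσ = 3441·0.13519 = 465 nmi

465 nmi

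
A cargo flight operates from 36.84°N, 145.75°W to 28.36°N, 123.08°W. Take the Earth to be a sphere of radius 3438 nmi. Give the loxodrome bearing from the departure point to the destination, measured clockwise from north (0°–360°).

114.0°

Meridional parts: M(φ₁)=+0.6925, M(φ₂)=+0.5165 → ΔM = -0.1760;  Δλ = +0.3957 rad
tan C = Δλ / ΔM = -2.2484 → C = 113.98°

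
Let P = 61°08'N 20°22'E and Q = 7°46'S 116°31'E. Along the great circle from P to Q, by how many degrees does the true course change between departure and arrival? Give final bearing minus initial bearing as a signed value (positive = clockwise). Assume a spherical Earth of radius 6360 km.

+62.5°

Initial bearing θ₁ = atan2(sin Δλ cos φ₂, cos φ₁ sin φ₂ − sin φ₁ cos φ₂ cos Δλ) = 88.39°
Final bearing θ₂ = (initial bearing from the destination back to the start) + 180° = 150.85°
Δθ = θ₂ − θ₁ = +62.5°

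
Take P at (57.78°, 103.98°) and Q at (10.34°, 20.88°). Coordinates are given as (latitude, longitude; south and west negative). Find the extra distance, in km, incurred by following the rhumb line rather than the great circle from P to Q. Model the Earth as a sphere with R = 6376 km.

Great circle: cos σ = sin φ₁ sin φ₂ + cos φ₁ cos φ₂ cos Δλ,  σ = 1.3542 rad → d_gc = 8634.7 km
Rhumb line: Δψ = -1.0605, q = Δφ/Δψ = 0.7808, d_rh = R√(Δφ²+q²Δλ²) = 8944.3 km
Excess = 8944.3 − 8634.7 = 309.6 ≈ 310 km

310 km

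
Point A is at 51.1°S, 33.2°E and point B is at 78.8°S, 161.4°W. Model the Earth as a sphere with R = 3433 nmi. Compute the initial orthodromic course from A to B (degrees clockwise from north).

176.3°

N = sin Δλ·cos φ₂ = +0.0490;  D = cos φ₁ sin φ₂ − sin φ₁ cos φ₂ cos Δλ = -0.7623
initial course = atan2(N, D) = 176.33°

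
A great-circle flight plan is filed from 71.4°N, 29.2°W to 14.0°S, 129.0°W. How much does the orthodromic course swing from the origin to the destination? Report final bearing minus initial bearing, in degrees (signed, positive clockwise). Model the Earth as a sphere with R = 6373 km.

At departure: θ₁ = atan2(sin Δλ cos φ₂, cos φ₁ sin φ₂ − sin φ₁ cos φ₂ cos Δλ) = 274.74°
At arrival: θ₂ = atan2(sin Δλ cos φ₁, −cos φ₂ sin φ₁ + sin φ₂ cos φ₁ cos Δλ) = 199.12°
Δθ = θ₂ − θ₁ = -75.6°

-75.6°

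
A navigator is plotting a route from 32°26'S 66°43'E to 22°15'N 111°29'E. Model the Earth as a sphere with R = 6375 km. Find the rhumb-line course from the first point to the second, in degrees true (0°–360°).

38.1°

Δψ = ln[tan(π/4+φ₂/2)/tan(π/4+φ₁/2)] = +0.9975
Δλ = +0.7813 rad (taken the short way round)
course = atan2(Δλ, Δψ) = 38.07°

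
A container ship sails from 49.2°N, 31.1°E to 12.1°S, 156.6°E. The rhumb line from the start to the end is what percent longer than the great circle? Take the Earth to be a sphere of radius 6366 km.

4.5%

Great circle: σ = 2.1290 rad → d_gc = Rσ = 13553.4 km
Rhumb: Δφ = -1.0699, Δλ = +2.1904, Δψ = -1.2019, q = Δφ/Δψ = 0.8902 → d_rh = R√(Δφ²+q²Δλ²) = 14158.2 km
Excess = (14158.2 − 13553.4) / 13553.4 = 604.8 / 13553.4 = 4.46% ≈ 4.5%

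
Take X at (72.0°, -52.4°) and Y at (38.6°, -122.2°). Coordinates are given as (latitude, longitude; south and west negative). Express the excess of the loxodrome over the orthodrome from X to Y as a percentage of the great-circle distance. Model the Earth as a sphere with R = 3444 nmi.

4.5%

Great circle: σ = 0.8275 rad → d_gc = Rσ = 2849.8 nmi
Rhumb: Δφ = -0.5829, Δλ = -1.2182, Δψ = -1.1114, q = Δφ/Δψ = 0.5245 → d_rh = R√(Δφ²+q²Δλ²) = 2978.8 nmi
Excess = (2978.8 − 2849.8) / 2849.8 = 129.0 / 2849.8 = 4.53% ≈ 4.5%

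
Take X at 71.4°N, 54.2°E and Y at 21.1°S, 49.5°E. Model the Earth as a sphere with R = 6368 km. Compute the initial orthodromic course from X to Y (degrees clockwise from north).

θ = atan2( sin Δλ·cos φ₂ ,  cos φ₁ sin φ₂ − sin φ₁ cos φ₂ cos Δλ )
  = atan2(-0.0764, -0.9961) = 184.39°

184.4°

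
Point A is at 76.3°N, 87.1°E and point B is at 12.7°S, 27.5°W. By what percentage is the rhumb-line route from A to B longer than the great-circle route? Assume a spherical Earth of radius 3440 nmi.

8.3%

Great circle: σ = 1.8857 rad → d_gc = Rσ = 6487.0 nmi
Rhumb: Δφ = -1.5533, Δλ = -2.0001, Δψ = -2.3427, q = Δφ/Δψ = 0.6631 → d_rh = R√(Δφ²+q²Δλ²) = 7026.1 nmi
Excess = (7026.1 − 6487.0) / 6487.0 = 539.1 / 6487.0 = 8.31% ≈ 8.3%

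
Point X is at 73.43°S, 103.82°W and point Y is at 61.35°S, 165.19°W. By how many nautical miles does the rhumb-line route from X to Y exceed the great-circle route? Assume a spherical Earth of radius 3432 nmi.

63 nmi

Great circle: cos σ = sin φ₁ sin φ₂ + cos φ₁ cos φ₂ cos Δλ,  σ = 0.4355 rad → d_gc = 1494.8 nmi
Rhumb line: Δψ = +0.5617, q = Δφ/Δψ = 0.3754, d_rh = R√(Δφ²+q²Δλ²) = 1558.0 nmi
Excess = 1558.0 − 1494.8 = 63.2 ≈ 63 nmi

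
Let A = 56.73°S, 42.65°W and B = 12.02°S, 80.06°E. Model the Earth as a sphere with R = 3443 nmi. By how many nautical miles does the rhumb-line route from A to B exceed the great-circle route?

560 nmi

Great circle: cos σ = sin φ₁ sin φ₂ + cos φ₁ cos φ₂ cos Δλ,  σ = 1.6869 rad → d_gc = 5807.9 nmi
Rhumb line: Δψ = +0.9967, q = Δφ/Δψ = 0.7829, d_rh = R√(Δφ²+q²Δλ²) = 6367.6 nmi
Excess = 6367.6 − 5807.9 = 559.7 ≈ 560 nmi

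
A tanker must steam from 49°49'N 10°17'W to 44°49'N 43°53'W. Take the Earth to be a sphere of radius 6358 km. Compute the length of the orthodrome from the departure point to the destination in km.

2565 km

cos σ = sin φ₁ sin φ₂ + cos φ₁ cos φ₂ cos Δλ
      = sin(49.82°)sin(44.82°) + cos(49.82°)cos(44.82°)cos(-33.60°) = 0.9197
σ = 23.115° → d = Rσ = 6358·0.40343 = 2565 km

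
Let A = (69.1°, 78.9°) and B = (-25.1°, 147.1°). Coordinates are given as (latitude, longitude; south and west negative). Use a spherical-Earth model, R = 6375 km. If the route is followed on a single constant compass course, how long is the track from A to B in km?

11989 km

Rhumb course C = atan2(Δλ, Δψ) with Δψ = ln[tan(π/4+φ₂/2)/tan(π/4+φ₁/2)] = -2.1433, Δλ = +1.1903 → C = 150.95°
d = R·|Δφ| / |cos C| = 6375·1.64410 / 0.87422 = 11989 km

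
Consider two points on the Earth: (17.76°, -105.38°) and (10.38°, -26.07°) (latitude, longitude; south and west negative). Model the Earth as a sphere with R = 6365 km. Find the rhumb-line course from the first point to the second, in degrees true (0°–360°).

95.5°

Meridional parts: M(φ₁)=+0.3151, M(φ₂)=+0.1822 → ΔM = -0.1329;  Δλ = +1.3842 rad
tan C = Δλ / ΔM = -10.4161 → C = 95.48°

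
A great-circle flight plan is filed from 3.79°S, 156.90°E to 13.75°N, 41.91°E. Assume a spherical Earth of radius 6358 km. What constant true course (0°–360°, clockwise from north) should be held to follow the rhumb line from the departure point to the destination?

278.7°

Δψ = ln[tan(π/4+φ₂/2)/tan(π/4+φ₁/2)] = +0.3085
Δλ = -2.0070 rad (taken the short way round)
course = atan2(Δλ, Δψ) = 278.74°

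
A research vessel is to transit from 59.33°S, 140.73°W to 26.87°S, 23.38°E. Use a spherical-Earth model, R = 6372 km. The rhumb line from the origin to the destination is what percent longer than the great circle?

29.0%

Great circle: σ = 1.6197 rad → d_gc = Rσ = 10320.7 km
Rhumb: Δφ = +0.5665, Δλ = +2.8643, Δψ = +0.8066, q = Δφ/Δψ = 0.7023 → d_rh = R√(Δφ²+q²Δλ²) = 13317.1 km
Excess = (13317.1 − 10320.7) / 10320.7 = 2996.4 / 10320.7 = 29.03% ≈ 29.0%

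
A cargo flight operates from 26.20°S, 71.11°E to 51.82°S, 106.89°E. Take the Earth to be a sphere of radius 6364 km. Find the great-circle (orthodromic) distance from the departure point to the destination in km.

cos σ = sin φ₁ sin φ₂ + cos φ₁ cos φ₂ cos Δλ
      = sin(-26.20°)sin(-51.82°) + cos(-26.20°)cos(-51.82°)cos(35.78°) = 0.7970
σ = 37.155° → d = Rσ = 6364·0.64847 = 4127 km

4127 km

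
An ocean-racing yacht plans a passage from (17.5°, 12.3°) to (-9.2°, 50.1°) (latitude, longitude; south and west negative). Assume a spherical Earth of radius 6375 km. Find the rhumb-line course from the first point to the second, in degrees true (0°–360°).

Meridional parts: M(φ₁)=+0.3103, M(φ₂)=-0.1613 → ΔM = -0.4716;  Δλ = +0.6597 rad
tan C = Δλ / ΔM = -1.3990 → C = 125.56°

125.6°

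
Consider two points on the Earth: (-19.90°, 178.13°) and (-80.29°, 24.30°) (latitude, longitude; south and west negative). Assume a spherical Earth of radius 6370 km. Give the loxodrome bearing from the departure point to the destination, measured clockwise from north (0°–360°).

231.8°

Δψ = ln[tan(π/4+φ₂/2)/tan(π/4+φ₁/2)] = -2.1113
Δλ = -2.6848 rad (taken the short way round)
course = atan2(Δλ, Δψ) = 231.82°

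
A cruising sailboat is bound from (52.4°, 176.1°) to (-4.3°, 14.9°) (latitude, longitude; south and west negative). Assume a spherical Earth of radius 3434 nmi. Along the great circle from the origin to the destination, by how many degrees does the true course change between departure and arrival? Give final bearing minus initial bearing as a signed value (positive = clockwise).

-140.7°

At departure: θ₁ = atan2(sin Δλ cos φ₂, cos φ₁ sin φ₂ − sin φ₁ cos φ₂ cos Δλ) = 335.41°
At arrival: θ₂ = atan2(sin Δλ cos φ₁, −cos φ₂ sin φ₁ + sin φ₂ cos φ₁ cos Δλ) = 194.75°
Δθ = θ₂ − θ₁ = -140.7°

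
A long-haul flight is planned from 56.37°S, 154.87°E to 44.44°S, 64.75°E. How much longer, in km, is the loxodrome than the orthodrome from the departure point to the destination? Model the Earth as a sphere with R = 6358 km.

429 km

Great circle: cos σ = sin φ₁ sin φ₂ + cos φ₁ cos φ₂ cos Δλ,  σ = 0.9494 rad → d_gc = 6036.5 km
Rhumb line: Δψ = +0.3290, q = Δφ/Δψ = 0.6328, d_rh = R√(Δφ²+q²Δλ²) = 6465.4 km
Excess = 6465.4 − 6036.5 = 428.9 ≈ 429 km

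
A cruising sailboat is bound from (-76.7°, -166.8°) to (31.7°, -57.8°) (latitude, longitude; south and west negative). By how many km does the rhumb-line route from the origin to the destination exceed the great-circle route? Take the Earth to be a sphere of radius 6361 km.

774 km

Great circle: cos σ = sin φ₁ sin φ₂ + cos φ₁ cos φ₂ cos Δλ,  σ = 2.1835 rad → d_gc = 13889.4 km
Rhumb line: Δψ = +2.7330, q = Δφ/Δψ = 0.6923, d_rh = R√(Δφ²+q²Δλ²) = 14663.2 km
Excess = 14663.2 − 13889.4 = 773.8 ≈ 774 km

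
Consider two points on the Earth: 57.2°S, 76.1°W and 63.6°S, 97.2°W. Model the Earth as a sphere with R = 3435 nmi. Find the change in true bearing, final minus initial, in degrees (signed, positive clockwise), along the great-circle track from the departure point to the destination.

Initial bearing θ₁ = atan2(sin Δλ cos φ₂, cos φ₁ sin φ₂ − sin φ₁ cos φ₂ cos Δλ) = 229.54°
Final bearing θ₂ = (initial bearing from the destination back to the start) + 180° = 247.96°
Δθ = θ₂ − θ₁ = +18.4°

+18.4°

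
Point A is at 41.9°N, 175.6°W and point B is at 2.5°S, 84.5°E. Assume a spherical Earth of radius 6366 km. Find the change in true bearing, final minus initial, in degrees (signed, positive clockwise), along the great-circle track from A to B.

-46.8°

Initial bearing θ₁ = atan2(sin Δλ cos φ₂, cos φ₁ sin φ₂ − sin φ₁ cos φ₂ cos Δλ) = 274.78°
Final bearing θ₂ = (initial bearing from the destination back to the start) + 180° = 227.94°
Δθ = θ₂ − θ₁ = -46.8°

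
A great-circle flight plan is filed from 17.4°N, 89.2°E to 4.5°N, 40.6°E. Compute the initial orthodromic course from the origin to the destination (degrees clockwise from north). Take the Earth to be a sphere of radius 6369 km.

260.7°

N = sin Δλ·cos φ₂ = -0.7478;  D = cos φ₁ sin φ₂ − sin φ₁ cos φ₂ cos Δλ = -0.1223
initial course = atan2(N, D) = 260.71°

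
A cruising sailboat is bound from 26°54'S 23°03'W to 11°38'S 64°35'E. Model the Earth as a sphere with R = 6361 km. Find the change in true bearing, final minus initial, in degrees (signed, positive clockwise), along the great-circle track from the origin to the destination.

Initial bearing θ₁ = atan2(sin Δλ cos φ₂, cos φ₁ sin φ₂ − sin φ₁ cos φ₂ cos Δλ) = 99.37°
Final bearing θ₂ = (initial bearing from the destination back to the start) + 180° = 63.94°
Δθ = θ₂ − θ₁ = -35.4°

-35.4°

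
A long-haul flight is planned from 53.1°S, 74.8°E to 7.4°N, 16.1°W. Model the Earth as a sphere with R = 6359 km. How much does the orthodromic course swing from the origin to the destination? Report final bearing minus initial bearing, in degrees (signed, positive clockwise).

+49.1°

At departure: θ₁ = atan2(sin Δλ cos φ₂, cos φ₁ sin φ₂ − sin φ₁ cos φ₂ cos Δλ) = 273.74°
At arrival: θ₂ = atan2(sin Δλ cos φ₁, −cos φ₂ sin φ₁ + sin φ₂ cos φ₁ cos Δλ) = 322.83°
Δθ = θ₂ − θ₁ = +49.1°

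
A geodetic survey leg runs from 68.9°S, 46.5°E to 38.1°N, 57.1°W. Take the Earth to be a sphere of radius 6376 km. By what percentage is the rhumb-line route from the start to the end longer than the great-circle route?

Great circle: σ = 2.2683 rad → d_gc = Rσ = 14462.5 km
Rhumb: Δφ = +1.8675, Δλ = -1.8082, Δψ = +2.4009, q = Δφ/Δψ = 0.7778 → d_rh = R√(Δφ²+q²Δλ²) = 14906.3 km
Excess = (14906.3 − 14462.5) / 14462.5 = 443.8 / 14462.5 = 3.07% ≈ 3.1%

3.1%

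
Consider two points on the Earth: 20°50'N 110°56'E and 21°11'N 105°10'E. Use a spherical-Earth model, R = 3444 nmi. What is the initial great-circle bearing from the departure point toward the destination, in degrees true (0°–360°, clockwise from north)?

274.8°

N = sin Δλ·cos φ₂ = -0.0937;  D = cos φ₁ sin φ₂ − sin φ₁ cos φ₂ cos Δλ = +0.0078
initial course = atan2(N, D) = 274.75°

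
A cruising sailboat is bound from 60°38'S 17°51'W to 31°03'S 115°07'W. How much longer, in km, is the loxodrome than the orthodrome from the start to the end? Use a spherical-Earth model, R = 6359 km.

563 km

Great circle: cos σ = sin φ₁ sin φ₂ + cos φ₁ cos φ₂ cos Δλ,  σ = 1.1632 rad → d_gc = 7397.1 km
Rhumb line: Δψ = +0.7687, q = Δφ/Δψ = 0.6717, d_rh = R√(Δφ²+q²Δλ²) = 7959.7 km
Excess = 7959.7 − 7397.1 = 562.6 ≈ 563 km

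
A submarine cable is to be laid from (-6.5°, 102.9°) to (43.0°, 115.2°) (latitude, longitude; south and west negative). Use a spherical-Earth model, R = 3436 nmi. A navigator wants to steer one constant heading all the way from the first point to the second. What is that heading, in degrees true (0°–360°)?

12.8°

Meridional parts: M(φ₁)=-0.1137, M(φ₂)=+0.8328 → ΔM = +0.9465;  Δλ = +0.2147 rad
tan C = Δλ / ΔM = +0.2268 → C = 12.78°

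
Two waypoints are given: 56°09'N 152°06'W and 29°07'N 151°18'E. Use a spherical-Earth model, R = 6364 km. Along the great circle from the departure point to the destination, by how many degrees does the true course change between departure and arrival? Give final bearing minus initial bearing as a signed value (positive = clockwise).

Initial bearing θ₁ = atan2(sin Δλ cos φ₂, cos φ₁ sin φ₂ − sin φ₁ cos φ₂ cos Δλ) = 260.02°
Final bearing θ₂ = (initial bearing from the destination back to the start) + 180° = 218.90°
Δθ = θ₂ − θ₁ = -41.1°

-41.1°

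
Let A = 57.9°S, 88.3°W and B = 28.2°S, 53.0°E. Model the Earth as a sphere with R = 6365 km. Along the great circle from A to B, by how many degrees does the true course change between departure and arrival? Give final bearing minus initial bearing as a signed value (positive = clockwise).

At departure: θ₁ = atan2(sin Δλ cos φ₂, cos φ₁ sin φ₂ − sin φ₁ cos φ₂ cos Δλ) = 146.54°
At arrival: θ₂ = atan2(sin Δλ cos φ₁, −cos φ₂ sin φ₁ + sin φ₂ cos φ₁ cos Δλ) = 19.42°
Δθ = θ₂ − θ₁ = -127.1°

-127.1°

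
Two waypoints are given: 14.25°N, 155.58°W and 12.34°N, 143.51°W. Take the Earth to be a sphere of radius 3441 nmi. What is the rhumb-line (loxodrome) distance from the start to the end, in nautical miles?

Δψ = ln[tan(π/4+φ₂/2)/tan(π/4+φ₁/2)] = -0.0343;  Δφ = -0.0333 rad,  Δλ = +0.2107 rad
q = Δφ/Δψ = 0.9731
d = R·√(Δφ² + q²Δλ²) = 3441·0.20770 = 715 nmi

715 nmi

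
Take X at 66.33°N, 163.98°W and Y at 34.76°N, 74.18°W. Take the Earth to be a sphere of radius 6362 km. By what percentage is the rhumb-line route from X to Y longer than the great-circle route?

Great circle: σ = 1.0200 rad → d_gc = Rσ = 6489.5 km
Rhumb: Δφ = -0.5510, Δλ = +1.5673, Δψ = -0.9151, q = Δφ/Δψ = 0.6021 → d_rh = R√(Δφ²+q²Δλ²) = 6952.5 km
Excess = (6952.5 − 6489.5) / 6489.5 = 463.0 / 6489.5 = 7.13% ≈ 7.1%

7.1%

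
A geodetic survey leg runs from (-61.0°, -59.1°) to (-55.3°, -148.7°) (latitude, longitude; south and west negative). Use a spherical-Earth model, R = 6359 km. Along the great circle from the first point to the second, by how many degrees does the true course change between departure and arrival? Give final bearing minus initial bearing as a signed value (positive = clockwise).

+80.4°

Initial bearing θ₁ = atan2(sin Δλ cos φ₂, cos φ₁ sin φ₂ − sin φ₁ cos φ₂ cos Δλ) = 235.24°
Final bearing θ₂ = (initial bearing from the destination back to the start) + 180° = 315.60°
Δθ = θ₂ − θ₁ = +80.4°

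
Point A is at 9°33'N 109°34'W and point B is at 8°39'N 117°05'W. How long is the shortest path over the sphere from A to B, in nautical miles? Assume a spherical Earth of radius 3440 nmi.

449 nmi

cos σ = sin φ₁ sin φ₂ + cos φ₁ cos φ₂ cos Δλ
      = sin(9.55°)sin(8.65°) + cos(9.55°)cos(8.65°)cos(-7.52°) = 0.9915
σ = 7.476° → d = Rσ = 3440·0.13048 = 449 nmi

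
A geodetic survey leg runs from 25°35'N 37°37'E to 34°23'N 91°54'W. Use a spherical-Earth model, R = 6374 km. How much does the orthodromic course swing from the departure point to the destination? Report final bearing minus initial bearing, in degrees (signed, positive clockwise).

At departure: θ₁ = atan2(sin Δλ cos φ₂, cos φ₁ sin φ₂ − sin φ₁ cos φ₂ cos Δλ) = 319.14°
At arrival: θ₂ = atan2(sin Δλ cos φ₁, −cos φ₂ sin φ₁ + sin φ₂ cos φ₁ cos Δλ) = 225.64°
Δθ = θ₂ − θ₁ = -93.5°

-93.5°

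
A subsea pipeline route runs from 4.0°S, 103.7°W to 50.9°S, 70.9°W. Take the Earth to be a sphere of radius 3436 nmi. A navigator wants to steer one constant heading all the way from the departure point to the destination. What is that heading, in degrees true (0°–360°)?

149.3°

Δψ = ln[tan(π/4+φ₂/2)/tan(π/4+φ₁/2)] = -0.9655
Δλ = +0.5725 rad (taken the short way round)
course = atan2(Δλ, Δψ) = 149.33°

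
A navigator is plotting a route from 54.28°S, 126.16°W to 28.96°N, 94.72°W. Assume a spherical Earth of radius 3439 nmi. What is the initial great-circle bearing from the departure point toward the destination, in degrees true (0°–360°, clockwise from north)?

N = sin Δλ·cos φ₂ = +0.4564;  D = cos φ₁ sin φ₂ − sin φ₁ cos φ₂ cos Δλ = +0.8888
initial course = atan2(N, D) = 27.18°

27.2°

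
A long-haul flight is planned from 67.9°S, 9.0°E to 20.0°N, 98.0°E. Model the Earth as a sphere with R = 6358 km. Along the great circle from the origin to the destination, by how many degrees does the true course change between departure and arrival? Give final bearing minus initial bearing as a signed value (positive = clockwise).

-58.0°

Initial bearing θ₁ = atan2(sin Δλ cos φ₂, cos φ₁ sin φ₂ − sin φ₁ cos φ₂ cos Δλ) = 81.29°
Final bearing θ₂ = (initial bearing from the destination back to the start) + 180° = 23.31°
Δθ = θ₂ − θ₁ = -58.0°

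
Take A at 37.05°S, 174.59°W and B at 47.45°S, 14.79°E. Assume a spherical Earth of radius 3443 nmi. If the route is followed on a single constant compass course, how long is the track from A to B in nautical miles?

Δψ = ln[tan(π/4+φ₂/2)/tan(π/4+φ₁/2)] = -0.2461;  Δφ = -0.1815 rad,  Δλ = -2.9779 rad
q = Δφ/Δψ = 0.7375
d = R·√(Δφ² + q²Δλ²) = 3443·2.20372 = 7587 nmi

7587 nmi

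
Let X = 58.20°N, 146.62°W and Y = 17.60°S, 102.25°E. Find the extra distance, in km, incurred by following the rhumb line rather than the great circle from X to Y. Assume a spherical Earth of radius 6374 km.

Great circle: cos σ = sin φ₁ sin φ₂ + cos φ₁ cos φ₂ cos Δλ,  σ = 2.0242 rad → d_gc = 12902.4 km
Rhumb line: Δψ = -1.5679, q = Δφ/Δψ = 0.8438, d_rh = R√(Δφ²+q²Δλ²) = 13413.7 km
Excess = 13413.7 − 12902.4 = 511.3 ≈ 511 km

511 km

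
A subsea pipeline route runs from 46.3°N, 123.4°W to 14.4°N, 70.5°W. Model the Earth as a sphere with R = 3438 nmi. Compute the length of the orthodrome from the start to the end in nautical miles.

Haversine: a = sin²(Δφ/2)+cos φ₁ cos φ₂ sin²(Δλ/2) = 0.20828;  σ = 2·atan2(√a,√(1−a))
σ = 54.307° → d = Rσ = 3438·0.94783 = 3259 nmi

3259 nmi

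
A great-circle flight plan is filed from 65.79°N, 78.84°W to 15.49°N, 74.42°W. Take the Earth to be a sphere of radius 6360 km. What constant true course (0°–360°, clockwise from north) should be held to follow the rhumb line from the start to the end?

176.5°

Meridional parts: M(φ₁)=+1.5396, M(φ₂)=+0.2737 → ΔM = -1.2659;  Δλ = +0.0771 rad
tan C = Δλ / ΔM = -0.0609 → C = 176.51°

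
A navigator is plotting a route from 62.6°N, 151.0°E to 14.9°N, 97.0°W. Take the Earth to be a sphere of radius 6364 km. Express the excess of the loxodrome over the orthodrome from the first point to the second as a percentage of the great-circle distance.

Great circle: σ = 1.5091 rad → d_gc = Rσ = 9603.7 km
Rhumb: Δφ = -0.8325, Δλ = +1.9548, Δψ = -1.1485, q = Δφ/Δψ = 0.7249 → d_rh = R√(Δφ²+q²Δλ²) = 10459.0 km
Excess = (10459.0 − 9603.7) / 9603.7 = 855.3 / 9603.7 = 8.91% ≈ 8.9%

8.9%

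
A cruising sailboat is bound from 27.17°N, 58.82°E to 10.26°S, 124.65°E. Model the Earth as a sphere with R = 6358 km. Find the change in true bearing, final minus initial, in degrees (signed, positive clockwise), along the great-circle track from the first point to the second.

+11.5°

Initial bearing θ₁ = atan2(sin Δλ cos φ₂, cos φ₁ sin φ₂ − sin φ₁ cos φ₂ cos Δλ) = 110.88°
Final bearing θ₂ = (initial bearing from the destination back to the start) + 180° = 122.36°
Δθ = θ₂ − θ₁ = +11.5°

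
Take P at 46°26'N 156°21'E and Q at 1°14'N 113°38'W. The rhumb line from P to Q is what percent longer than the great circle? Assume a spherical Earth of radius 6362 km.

2.4%

Great circle: σ = 1.5554 rad → d_gc = Rσ = 9895.5 km
Rhumb: Δφ = -0.7889, Δλ = +1.5711, Δψ = -0.8957, q = Δφ/Δψ = 0.8808 → d_rh = R√(Δφ²+q²Δλ²) = 10133.7 km
Excess = (10133.7 − 9895.5) / 9895.5 = 238.2 / 9895.5 = 2.41% ≈ 2.4%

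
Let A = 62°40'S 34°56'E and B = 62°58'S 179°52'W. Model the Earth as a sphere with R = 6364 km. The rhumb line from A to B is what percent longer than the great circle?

Great circle: σ = 0.9022 rad → d_gc = Rσ = 5741.3 km
Rhumb: Δφ = -0.0052, Δλ = +2.5342, Δψ = -0.0115, q = Δφ/Δψ = 0.4568 → d_rh = R√(Δφ²+q²Δλ²) = 7367.8 km
Excess = (7367.8 − 5741.3) / 5741.3 = 1626.5 / 5741.3 = 28.33% ≈ 28.3%

28.3%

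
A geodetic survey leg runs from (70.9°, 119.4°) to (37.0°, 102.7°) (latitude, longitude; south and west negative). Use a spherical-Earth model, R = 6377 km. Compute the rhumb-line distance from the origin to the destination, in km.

Rhumb course C = atan2(Δλ, Δψ) with Δψ = ln[tan(π/4+φ₂/2)/tan(π/4+φ₁/2)] = -1.0864, Δλ = -0.2915 → C = 195.02°
d = R·|Δφ| / |cos C| = 6377·0.59167 / 0.96584 = 3906 km

3906 km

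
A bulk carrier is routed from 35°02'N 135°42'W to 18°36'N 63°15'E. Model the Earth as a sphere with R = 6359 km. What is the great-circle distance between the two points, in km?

Haversine: a = sin²(Δφ/2)+cos φ₁ cos φ₂ sin²(Δλ/2) = 0.77545;  σ = 2·atan2(√a,√(1−a))
σ = 123.428° → d = Rσ = 6359·2.15423 = 13699 km

13699 km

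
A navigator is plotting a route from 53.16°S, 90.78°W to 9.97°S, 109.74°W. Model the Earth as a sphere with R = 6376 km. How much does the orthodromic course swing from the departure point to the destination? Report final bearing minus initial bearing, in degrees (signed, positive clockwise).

Initial bearing θ₁ = atan2(sin Δλ cos φ₂, cos φ₁ sin φ₂ − sin φ₁ cos φ₂ cos Δλ) = 333.49°
Final bearing θ₂ = (initial bearing from the destination back to the start) + 180° = 344.24°
Δθ = θ₂ − θ₁ = +10.7°

+10.7°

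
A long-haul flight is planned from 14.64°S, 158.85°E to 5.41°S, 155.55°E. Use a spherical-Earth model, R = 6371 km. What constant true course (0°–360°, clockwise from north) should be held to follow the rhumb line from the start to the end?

Δψ = ln[tan(π/4+φ₂/2)/tan(π/4+φ₁/2)] = +0.1638
Δλ = -0.0576 rad (taken the short way round)
course = atan2(Δλ, Δψ) = 340.62°

340.6°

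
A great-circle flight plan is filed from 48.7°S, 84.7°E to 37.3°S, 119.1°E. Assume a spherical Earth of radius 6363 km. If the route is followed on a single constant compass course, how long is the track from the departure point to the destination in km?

Rhumb course C = atan2(Δλ, Δψ) with Δψ = ln[tan(π/4+φ₂/2)/tan(π/4+φ₁/2)] = +0.2733, Δλ = +0.6004 → C = 65.53°
d = R·|Δφ| / |cos C| = 6363·0.19897 / 0.41429 = 3056 km

3056 km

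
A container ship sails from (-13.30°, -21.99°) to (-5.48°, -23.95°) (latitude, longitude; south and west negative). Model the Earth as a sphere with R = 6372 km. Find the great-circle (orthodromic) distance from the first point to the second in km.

896 km

cos σ = sin φ₁ sin φ₂ + cos φ₁ cos φ₂ cos Δλ
      = sin(-13.30°)sin(-5.48°) + cos(-13.30°)cos(-5.48°)cos(-1.96°) = 0.9901
σ = 8.055° → d = Rσ = 6372·0.14059 = 896 km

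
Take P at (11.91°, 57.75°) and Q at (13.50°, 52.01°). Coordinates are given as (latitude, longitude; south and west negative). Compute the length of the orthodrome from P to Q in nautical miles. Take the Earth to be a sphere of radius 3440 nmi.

cos σ = sin φ₁ sin φ₂ + cos φ₁ cos φ₂ cos Δλ
      = sin(11.91°)sin(13.50°) + cos(11.91°)cos(13.50°)cos(-5.74°) = 0.9948
σ = 5.821° → d = Rσ = 3440·0.10159 = 349 nmi

349 nmi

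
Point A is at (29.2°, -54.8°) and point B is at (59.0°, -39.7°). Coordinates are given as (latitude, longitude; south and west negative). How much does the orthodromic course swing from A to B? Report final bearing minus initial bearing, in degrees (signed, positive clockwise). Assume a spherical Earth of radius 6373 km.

At departure: θ₁ = atan2(sin Δλ cos φ₂, cos φ₁ sin φ₂ − sin φ₁ cos φ₂ cos Δλ) = 14.86°
At arrival: θ₂ = atan2(sin Δλ cos φ₁, −cos φ₂ sin φ₁ + sin φ₂ cos φ₁ cos Δλ) = 25.76°
Δθ = θ₂ − θ₁ = +10.9°

+10.9°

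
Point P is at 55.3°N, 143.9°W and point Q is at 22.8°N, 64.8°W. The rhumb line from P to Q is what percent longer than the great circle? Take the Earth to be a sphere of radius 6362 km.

Great circle: σ = 1.1397 rad → d_gc = Rσ = 7251.0 km
Rhumb: Δφ = -0.5672, Δλ = +1.3806, Δψ = -0.7545, q = Δφ/Δψ = 0.7518 → d_rh = R√(Δφ²+q²Δλ²) = 7524.7 km
Excess = (7524.7 − 7251.0) / 7251.0 = 273.7 / 7251.0 = 3.77% ≈ 3.8%

3.8%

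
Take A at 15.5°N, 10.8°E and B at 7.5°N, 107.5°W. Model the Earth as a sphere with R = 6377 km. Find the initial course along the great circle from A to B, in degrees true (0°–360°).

286.1°

θ = atan2( sin Δλ·cos φ₂ ,  cos φ₁ sin φ₂ − sin φ₁ cos φ₂ cos Δλ )
  = atan2(-0.8729, +0.2514) = 286.07°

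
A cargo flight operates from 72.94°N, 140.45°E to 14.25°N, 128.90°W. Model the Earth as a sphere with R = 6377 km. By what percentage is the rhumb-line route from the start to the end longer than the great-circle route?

Great circle: σ = 1.3366 rad → d_gc = Rσ = 8523.3 km
Rhumb: Δφ = -1.0243, Δλ = +1.5821, Δψ = -1.6459, q = Δφ/Δψ = 0.6224 → d_rh = R√(Δφ²+q²Δλ²) = 9060.7 km
Excess = (9060.7 − 8523.3) / 8523.3 = 537.4 / 8523.3 = 6.31% ≈ 6.3%

6.3%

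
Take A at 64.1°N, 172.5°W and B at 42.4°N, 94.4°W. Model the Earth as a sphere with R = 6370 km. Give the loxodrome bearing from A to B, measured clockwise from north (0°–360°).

115.5°

Δψ = ln[tan(π/4+φ₂/2)/tan(π/4+φ₁/2)] = -0.6513
Δλ = +1.3631 rad (taken the short way round)
course = atan2(Δλ, Δψ) = 115.54°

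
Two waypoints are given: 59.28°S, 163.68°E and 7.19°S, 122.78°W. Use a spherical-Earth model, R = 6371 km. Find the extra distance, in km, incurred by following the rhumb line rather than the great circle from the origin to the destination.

Great circle: cos σ = sin φ₁ sin φ₂ + cos φ₁ cos φ₂ cos Δλ,  σ = 1.3169 rad → d_gc = 8389.8 km
Rhumb line: Δψ = +1.1663, q = Δφ/Δψ = 0.7795, d_rh = R√(Δφ²+q²Δλ²) = 8612.9 km
Excess = 8612.9 − 8389.8 = 223.1 ≈ 223 km

223 km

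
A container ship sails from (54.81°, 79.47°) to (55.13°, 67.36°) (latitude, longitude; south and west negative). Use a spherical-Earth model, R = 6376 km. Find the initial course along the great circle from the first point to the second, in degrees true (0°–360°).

277.6°

θ = atan2( sin Δλ·cos φ₂ ,  cos φ₁ sin φ₂ − sin φ₁ cos φ₂ cos Δλ )
  = atan2(-0.1199, +0.0160) = 277.59°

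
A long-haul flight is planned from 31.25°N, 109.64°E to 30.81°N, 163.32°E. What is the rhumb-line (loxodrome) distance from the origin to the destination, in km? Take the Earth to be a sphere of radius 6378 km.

5121 km

Δψ = ln[tan(π/4+φ₂/2)/tan(π/4+φ₁/2)] = -0.0090;  Δφ = -0.0077 rad,  Δλ = +0.9369 rad
q = Δφ/Δψ = 0.8569
d = R·√(Δφ² + q²Δλ²) = 6378·0.80285 = 5121 km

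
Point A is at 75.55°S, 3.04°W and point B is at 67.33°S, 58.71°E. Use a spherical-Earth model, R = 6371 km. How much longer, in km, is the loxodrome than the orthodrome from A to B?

Great circle: cos σ = sin φ₁ sin φ₂ + cos φ₁ cos φ₂ cos Δλ,  σ = 0.3509 rad → d_gc = 2235.4 km
Rhumb line: Δψ = +0.4582, q = Δφ/Δψ = 0.3131, d_rh = R√(Δφ²+q²Δλ²) = 2336.1 km
Excess = 2336.1 − 2235.4 = 100.7 ≈ 101 km

101 km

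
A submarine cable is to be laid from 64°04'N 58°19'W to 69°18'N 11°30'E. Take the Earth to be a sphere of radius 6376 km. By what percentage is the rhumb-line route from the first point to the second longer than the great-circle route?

5.5%

Great circle: σ = 0.4633 rad → d_gc = Rσ = 2954.0 km
Rhumb: Δφ = +0.0913, Δλ = +1.2185, Δψ = +0.2317, q = Δφ/Δψ = 0.3942 → d_rh = R√(Δφ²+q²Δλ²) = 3117.5 km
Excess = (3117.5 − 2954.0) / 2954.0 = 163.5 / 2954.0 = 5.53% ≈ 5.5%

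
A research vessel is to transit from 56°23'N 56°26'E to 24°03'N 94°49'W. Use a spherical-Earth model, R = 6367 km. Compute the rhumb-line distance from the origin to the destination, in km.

Rhumb course C = atan2(Δλ, Δψ) with Δψ = ln[tan(π/4+φ₂/2)/tan(π/4+φ₁/2)] = -0.7644, Δλ = -2.6398 → C = 253.85°
d = R·|Δφ| / |cos C| = 6367·0.56432 / 0.27815 = 12918 km

12918 km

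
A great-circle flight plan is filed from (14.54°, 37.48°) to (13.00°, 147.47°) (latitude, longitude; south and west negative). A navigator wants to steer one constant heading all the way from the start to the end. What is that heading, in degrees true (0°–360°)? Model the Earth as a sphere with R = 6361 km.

Meridional parts: M(φ₁)=+0.2565, M(φ₂)=+0.2289 → ΔM = -0.0277;  Δλ = +1.9197 rad
tan C = Δλ / ΔM = -69.3670 → C = 90.83°

90.8°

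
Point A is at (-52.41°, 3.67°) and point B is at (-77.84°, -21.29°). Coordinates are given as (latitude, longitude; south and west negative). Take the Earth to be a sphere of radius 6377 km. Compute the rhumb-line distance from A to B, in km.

Δψ = ln[tan(π/4+φ₂/2)/tan(π/4+φ₁/2)] = -1.1616;  Δφ = -0.4438 rad,  Δλ = -0.4356 rad
q = Δφ/Δψ = 0.3821
d = R·√(Δφ² + q²Δλ²) = 6377·0.47402 = 3023 km

3023 km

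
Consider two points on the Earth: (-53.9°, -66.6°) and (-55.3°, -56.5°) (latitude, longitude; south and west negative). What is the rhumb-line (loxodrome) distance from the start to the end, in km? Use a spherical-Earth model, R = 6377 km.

669 km

Δψ = ln[tan(π/4+φ₂/2)/tan(π/4+φ₁/2)] = -0.0422;  Δφ = -0.0244 rad,  Δλ = +0.1763 rad
q = Δφ/Δψ = 0.5792
d = R·√(Δφ² + q²Δλ²) = 6377·0.10499 = 669 km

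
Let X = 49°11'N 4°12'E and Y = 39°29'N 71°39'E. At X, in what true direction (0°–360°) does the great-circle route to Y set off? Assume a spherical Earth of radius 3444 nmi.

75.0°

N = sin Δλ·cos φ₂ = +0.7128;  D = cos φ₁ sin φ₂ − sin φ₁ cos φ₂ cos Δλ = +0.1916
initial course = atan2(N, D) = 74.95°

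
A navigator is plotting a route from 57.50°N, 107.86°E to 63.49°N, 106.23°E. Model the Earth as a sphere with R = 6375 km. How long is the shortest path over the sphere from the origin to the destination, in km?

672 km

cos σ = sin φ₁ sin φ₂ + cos φ₁ cos φ₂ cos Δλ
      = sin(57.50°)sin(63.49°) + cos(57.50°)cos(63.49°)cos(-1.63°) = 0.9944
σ = 6.043° → d = Rσ = 6375·0.10547 = 672 km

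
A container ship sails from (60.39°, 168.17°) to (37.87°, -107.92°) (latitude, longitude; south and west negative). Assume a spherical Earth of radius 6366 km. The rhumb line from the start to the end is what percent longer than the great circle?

Great circle: σ = 0.9581 rad → d_gc = Rσ = 6099.2 km
Rhumb: Δφ = -0.3930, Δλ = +1.4645, Δψ = -0.6155, q = Δφ/Δψ = 0.6385 → d_rh = R√(Δφ²+q²Δλ²) = 6457.6 km
Excess = (6457.6 − 6099.2) / 6099.2 = 358.4 / 6099.2 = 5.88% ≈ 5.9%

5.9%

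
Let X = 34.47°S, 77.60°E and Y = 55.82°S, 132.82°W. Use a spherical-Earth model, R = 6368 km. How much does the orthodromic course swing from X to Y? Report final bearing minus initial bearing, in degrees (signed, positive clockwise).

-138.7°

At departure: θ₁ = atan2(sin Δλ cos φ₂, cos φ₁ sin φ₂ − sin φ₁ cos φ₂ cos Δλ) = 163.43°
At arrival: θ₂ = atan2(sin Δλ cos φ₁, −cos φ₂ sin φ₁ + sin φ₂ cos φ₁ cos Δλ) = 24.74°
Δθ = θ₂ − θ₁ = -138.7°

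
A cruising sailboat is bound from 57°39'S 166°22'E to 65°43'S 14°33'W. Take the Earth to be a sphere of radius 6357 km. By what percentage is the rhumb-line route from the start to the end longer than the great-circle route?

Great circle: σ = 0.9884 rad → d_gc = Rσ = 6283.3 km
Rhumb: Δφ = -0.1408, Δλ = +3.1256, Δψ = -0.2988, q = Δφ/Δψ = 0.4712 → d_rh = R√(Δφ²+q²Δλ²) = 9405.9 km
Excess = (9405.9 − 6283.3) / 6283.3 = 3122.6 / 6283.3 = 49.70% ≈ 49.7%

49.7%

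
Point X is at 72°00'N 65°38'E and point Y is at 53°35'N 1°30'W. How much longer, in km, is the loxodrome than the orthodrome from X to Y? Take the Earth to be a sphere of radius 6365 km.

176 km

Great circle: cos σ = sin φ₁ sin φ₂ + cos φ₁ cos φ₂ cos Δλ,  σ = 0.5797 rad → d_gc = 3689.9 km
Rhumb line: Δψ = -0.7309, q = Δφ/Δψ = 0.4398, d_rh = R√(Δφ²+q²Δλ²) = 3865.7 km
Excess = 3865.7 − 3689.9 = 175.8 ≈ 176 km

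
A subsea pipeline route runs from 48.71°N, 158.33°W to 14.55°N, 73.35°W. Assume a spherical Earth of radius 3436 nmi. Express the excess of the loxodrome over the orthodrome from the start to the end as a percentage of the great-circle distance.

3.2%

Great circle: σ = 1.3236 rad → d_gc = Rσ = 4548.0 nmi
Rhumb: Δφ = -0.5962, Δλ = +1.4832, Δψ = -0.7194, q = Δφ/Δψ = 0.8288 → d_rh = R√(Δφ²+q²Δλ²) = 4694.1 nmi
Excess = (4694.1 − 4548.0) / 4548.0 = 146.1 / 4548.0 = 3.21% ≈ 3.2%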